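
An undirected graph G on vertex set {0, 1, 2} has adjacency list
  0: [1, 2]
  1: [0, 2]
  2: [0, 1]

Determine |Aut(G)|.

6

All 3 vertices are pairwise adjacent: G = K_3. Any permutation of the 3 vertices preserves K_3, so Aut(K_3) = S_3 of order 3! = 6.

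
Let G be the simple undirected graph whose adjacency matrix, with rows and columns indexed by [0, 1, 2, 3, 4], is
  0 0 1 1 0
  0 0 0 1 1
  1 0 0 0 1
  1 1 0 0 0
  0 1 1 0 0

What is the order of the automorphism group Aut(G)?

10

G is 2-regular and connected on 5 vertices, i.e. the cycle C_5. The automorphisms of the 5-cycle are exactly the symmetries of a regular 5-gon: the dihedral group D_5, |D_5| = 10.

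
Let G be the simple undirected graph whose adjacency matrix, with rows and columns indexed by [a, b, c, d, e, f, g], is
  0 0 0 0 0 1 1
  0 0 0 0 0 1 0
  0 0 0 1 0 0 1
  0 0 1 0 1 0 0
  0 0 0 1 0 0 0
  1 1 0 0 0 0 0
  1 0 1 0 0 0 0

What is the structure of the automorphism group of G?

The degree sequence is [2, 1, 2, 2, 1, 2, 2]; the two degree-1 vertices b and e are the ends of a path, so G = P_7. The only nontrivial automorphism of a path is the end-to-end reflection, so Aut(G) ≅ Z_2.

the cyclic group of order 2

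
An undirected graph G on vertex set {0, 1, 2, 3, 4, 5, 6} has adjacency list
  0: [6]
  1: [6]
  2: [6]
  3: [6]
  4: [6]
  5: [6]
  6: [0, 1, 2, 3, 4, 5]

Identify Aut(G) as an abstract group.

the symmetric group on 6 letters

Vertex 6 has degree 6 and every other vertex has degree 1, so G is the star K_{1,6} with centre 6. Any automorphism fixes the centre and permutes the 6 leaves freely, so Aut(G) ≅ S_6 of order 6! = 720.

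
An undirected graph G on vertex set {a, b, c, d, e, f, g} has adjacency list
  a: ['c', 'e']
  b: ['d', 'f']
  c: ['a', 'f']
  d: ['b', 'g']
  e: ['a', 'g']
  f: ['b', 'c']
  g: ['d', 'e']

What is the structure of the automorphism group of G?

Every vertex has degree 2 and the graph is connected, so G is the 7-cycle C_7. The automorphisms of the 7-cycle are exactly the symmetries of a regular 7-gon: the dihedral group D_7, |D_7| = 14.

D_7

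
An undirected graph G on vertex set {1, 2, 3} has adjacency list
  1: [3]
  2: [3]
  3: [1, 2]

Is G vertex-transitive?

Vertex 3 is the only vertex of degree 2, so every automorphism fixes it; G is not vertex-transitive.

No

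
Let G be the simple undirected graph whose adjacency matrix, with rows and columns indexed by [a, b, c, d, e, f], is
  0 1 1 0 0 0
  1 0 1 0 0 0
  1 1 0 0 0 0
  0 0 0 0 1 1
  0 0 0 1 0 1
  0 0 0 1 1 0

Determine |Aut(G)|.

72

G has two connected components, {a, b, c} and {d, e, f}; each is 2-regular, so G = C_3 ⊔ C_3. Aut of a disjoint union of two copies of C_3 is the wreath product D_3 ≀ Z_2, of order 2·6² = 72.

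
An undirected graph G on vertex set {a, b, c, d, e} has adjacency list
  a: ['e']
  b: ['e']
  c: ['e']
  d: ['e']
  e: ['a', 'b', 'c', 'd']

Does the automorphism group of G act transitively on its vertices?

No

Vertex e is the only vertex of degree 4, so every automorphism fixes it; G is not vertex-transitive.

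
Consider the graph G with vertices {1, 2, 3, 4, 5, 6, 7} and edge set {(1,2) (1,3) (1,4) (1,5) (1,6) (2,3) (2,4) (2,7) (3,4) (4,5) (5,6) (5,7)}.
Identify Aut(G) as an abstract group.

{e}

Degrees alone do not determine every vertex (e.g. 2 and 4 both have degree 4), but their neighbour-degree multisets differ: N(2) has degrees [2, 3, 4, 5] while N(4) has degrees [3, 4, 4, 5]. Repeating this refinement separates all vertices, so the only automorphism is the identity.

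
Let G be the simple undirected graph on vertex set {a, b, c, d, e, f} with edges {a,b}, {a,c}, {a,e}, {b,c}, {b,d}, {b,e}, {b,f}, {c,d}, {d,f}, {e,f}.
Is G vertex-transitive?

No

Vertex b is the only vertex of degree 5, so every automorphism fixes it; G is not vertex-transitive.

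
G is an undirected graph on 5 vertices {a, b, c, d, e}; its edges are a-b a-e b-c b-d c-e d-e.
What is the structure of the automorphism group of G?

The vertices split by degree into {b, e} (degree 3) and {a, c, d} (degree 2); every edge runs between the two parts, so G is the complete bipartite graph K_{2,3}. Automorphisms preserve the bipartition setwise (since the parts differ in size) and act as S_3 × S_2 within it; |Aut| = 12.

S_3 × S_2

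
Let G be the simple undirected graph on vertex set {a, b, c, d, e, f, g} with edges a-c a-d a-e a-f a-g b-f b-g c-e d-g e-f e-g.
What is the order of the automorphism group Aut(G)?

The degree sequence is [5, 2, 2, 2, 4, 3, 4]. Checking the degree-preserving permutations of the vertex set shows that none except the identity preserves every edge, so Aut(G) is trivial.

1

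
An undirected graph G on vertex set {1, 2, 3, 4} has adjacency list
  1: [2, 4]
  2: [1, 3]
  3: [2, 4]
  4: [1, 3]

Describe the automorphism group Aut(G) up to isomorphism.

D_4

G is 2-regular and bipartite on 2^2 = 4 vertices with girth 4; it is the hypercube graph Q_2. Aut(Q_2) consists of the signed permutations of the 2 coordinate axes: 2! permutations times 2^2 sign flips, so |Aut| = 2^2·2! = 8.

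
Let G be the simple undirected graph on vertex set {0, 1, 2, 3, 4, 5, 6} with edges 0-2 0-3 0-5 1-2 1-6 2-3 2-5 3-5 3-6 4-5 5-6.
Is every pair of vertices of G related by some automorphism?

No

Vertex 1 is the only vertex of degree 2, so every automorphism fixes it; G is not vertex-transitive.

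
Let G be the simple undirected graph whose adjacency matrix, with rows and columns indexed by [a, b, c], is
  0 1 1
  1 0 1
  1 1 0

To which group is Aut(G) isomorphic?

Every vertex has degree 2, so G is the complete graph K_3. Any permutation of the 3 vertices preserves K_3, so Aut(K_3) = S_3 of order 3! = 6.

the symmetric group on 3 letters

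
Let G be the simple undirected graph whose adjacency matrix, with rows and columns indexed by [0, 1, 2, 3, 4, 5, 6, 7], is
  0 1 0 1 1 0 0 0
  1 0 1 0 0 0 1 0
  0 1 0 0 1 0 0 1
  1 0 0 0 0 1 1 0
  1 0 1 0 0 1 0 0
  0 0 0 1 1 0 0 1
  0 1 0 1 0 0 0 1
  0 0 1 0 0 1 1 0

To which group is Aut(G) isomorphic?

G is 3-regular and bipartite on 2^3 = 8 vertices with girth 4; it is the hypercube graph Q_3. The symmetry group of the 3-cube is the hyperoctahedral group B_3 = Z_2 ≀ S_3, of order 2^3·3! = 48.

Z_2^3 ⋊ S_3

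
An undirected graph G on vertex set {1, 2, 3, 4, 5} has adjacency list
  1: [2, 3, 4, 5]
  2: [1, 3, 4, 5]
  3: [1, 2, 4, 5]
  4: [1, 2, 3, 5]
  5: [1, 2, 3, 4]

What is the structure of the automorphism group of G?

the symmetric group on 5 letters

Every vertex has degree 4, so G is the complete graph K_5. Any permutation of the 5 vertices preserves K_5, so Aut(K_5) = S_5 of order 5! = 120.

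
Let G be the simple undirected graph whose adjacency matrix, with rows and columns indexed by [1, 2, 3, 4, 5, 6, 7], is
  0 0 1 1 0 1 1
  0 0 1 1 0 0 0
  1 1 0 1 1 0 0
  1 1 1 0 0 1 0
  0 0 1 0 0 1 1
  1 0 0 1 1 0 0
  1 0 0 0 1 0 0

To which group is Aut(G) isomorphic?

the trivial group

The degree sequence is [4, 2, 4, 4, 3, 3, 2]. Checking the degree-preserving permutations of the vertex set shows that none except the identity preserves every edge, so Aut(G) is trivial.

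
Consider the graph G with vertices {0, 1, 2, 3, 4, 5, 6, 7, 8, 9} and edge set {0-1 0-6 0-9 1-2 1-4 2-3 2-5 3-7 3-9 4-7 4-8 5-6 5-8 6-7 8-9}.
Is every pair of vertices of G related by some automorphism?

G is 3-regular on 10 vertices with no triangles and no 4-cycles (girth 5): this is the Petersen graph. Viewing the Petersen graph as the Kneser graph K(5,2) — vertices are 2-subsets of {1,…,5}, edges join disjoint pairs — its automorphisms are exactly the permutations of the 5-element set, so Aut ≅ S_5 of order 120. This group acts transitively on the 10 vertices.

Yes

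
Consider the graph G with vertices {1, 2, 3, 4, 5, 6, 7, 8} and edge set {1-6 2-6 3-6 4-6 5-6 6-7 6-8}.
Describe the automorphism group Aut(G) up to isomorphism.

Vertex 6 has degree 7 and every other vertex has degree 1, so G is the star K_{1,7} with centre 6. The 7 leaves are pairwise interchangeable while the centre is fixed, giving Aut(G) = S_7.

S_7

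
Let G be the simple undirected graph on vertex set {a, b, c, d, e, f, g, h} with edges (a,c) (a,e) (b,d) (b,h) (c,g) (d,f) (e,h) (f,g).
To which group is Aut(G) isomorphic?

D_8

Every vertex has degree 2 and the graph is connected, so G is the 8-cycle C_8. C_8 has 8 rotations and 8 reflections, so Aut(C_8) ≅ D_8 of order 16.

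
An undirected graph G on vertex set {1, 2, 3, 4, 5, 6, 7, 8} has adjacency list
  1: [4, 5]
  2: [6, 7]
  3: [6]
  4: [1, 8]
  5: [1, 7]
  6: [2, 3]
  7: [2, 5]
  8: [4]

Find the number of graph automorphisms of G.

The degree sequence is [2, 2, 1, 2, 2, 2, 2, 1]; the two degree-1 vertices 3 and 8 are the ends of a path, so G = P_8. A path has exactly one nontrivial symmetry — reversal — giving Aut(G) of order 2.

2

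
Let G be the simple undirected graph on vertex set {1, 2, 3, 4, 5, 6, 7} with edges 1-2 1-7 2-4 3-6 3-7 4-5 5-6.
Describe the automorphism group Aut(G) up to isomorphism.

Every vertex has degree 2 and the graph is connected, so G is the 7-cycle C_7. The automorphisms of the 7-cycle are exactly the symmetries of a regular 7-gon: the dihedral group D_7, |D_7| = 14.

the dihedral group of order 14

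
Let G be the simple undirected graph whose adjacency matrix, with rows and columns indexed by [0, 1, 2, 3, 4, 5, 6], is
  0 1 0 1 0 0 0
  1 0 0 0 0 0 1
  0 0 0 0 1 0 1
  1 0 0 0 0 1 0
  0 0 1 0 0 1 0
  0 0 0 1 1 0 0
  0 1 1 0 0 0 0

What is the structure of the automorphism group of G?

Every vertex has degree 2 and the graph is connected, so G is the 7-cycle C_7. C_7 has 7 rotations and 7 reflections, so Aut(C_7) ≅ D_7 of order 14.

D_7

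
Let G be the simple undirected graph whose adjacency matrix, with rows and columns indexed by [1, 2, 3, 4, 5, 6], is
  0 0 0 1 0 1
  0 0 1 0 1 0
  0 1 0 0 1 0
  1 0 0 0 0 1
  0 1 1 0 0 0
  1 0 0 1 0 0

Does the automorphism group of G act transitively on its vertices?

Yes

G has two connected components, {1, 4, 6} and {2, 3, 5}; each is 2-regular, so G = C_3 ⊔ C_3. Aut of a disjoint union of two copies of C_3 is the wreath product D_3 ≀ Z_2, of order 2·6² = 72. Under this action every vertex can be carried to every other, so G is vertex-transitive.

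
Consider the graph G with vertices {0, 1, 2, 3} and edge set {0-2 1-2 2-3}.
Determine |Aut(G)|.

6

Vertex 2 has degree 3 and every other vertex has degree 1, so G is the star K_{1,3} with centre 2. The 3 leaves are pairwise interchangeable while the centre is fixed, giving Aut(G) = S_3.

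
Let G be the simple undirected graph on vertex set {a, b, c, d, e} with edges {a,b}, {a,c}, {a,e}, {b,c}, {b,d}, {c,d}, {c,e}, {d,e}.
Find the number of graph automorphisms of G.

Vertex c is the unique vertex of degree 4; the remaining 4 vertices each have degree 3 and induce a cycle, so G is the wheel on 5 vertices with hub c. Every automorphism fixes the hub and acts on the rim 4-cycle, so Aut(G) ≅ Aut(C_4) = D_4 of order 8.

8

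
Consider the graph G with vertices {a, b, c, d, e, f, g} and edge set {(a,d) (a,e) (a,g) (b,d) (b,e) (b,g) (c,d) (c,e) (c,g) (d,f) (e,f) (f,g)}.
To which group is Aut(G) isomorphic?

S_3 × S_4

The vertices split by degree into {d, e, g} (degree 4) and {a, b, c, f} (degree 3); every edge runs between the two parts, so G is the complete bipartite graph K_{3,4}. Automorphisms preserve the bipartition setwise (since the parts differ in size) and act as S_3 × S_4 within it; |Aut| = 144.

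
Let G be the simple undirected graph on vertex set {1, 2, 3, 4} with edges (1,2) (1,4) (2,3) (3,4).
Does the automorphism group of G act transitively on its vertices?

G is 2-regular and bipartite on 2^2 = 4 vertices with girth 4; it is the hypercube graph Q_2. The symmetry group of the 2-cube is the hyperoctahedral group B_2 = Z_2 ≀ S_2, of order 2^2·2! = 8. This group acts transitively on the 4 vertices.

Yes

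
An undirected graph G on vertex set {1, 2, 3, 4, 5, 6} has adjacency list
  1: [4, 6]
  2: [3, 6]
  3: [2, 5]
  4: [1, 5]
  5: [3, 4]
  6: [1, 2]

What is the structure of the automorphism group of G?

D_6

G is 2-regular and connected on 6 vertices, i.e. the cycle C_6. The automorphisms of the 6-cycle are exactly the symmetries of a regular 6-gon: the dihedral group D_6, |D_6| = 12.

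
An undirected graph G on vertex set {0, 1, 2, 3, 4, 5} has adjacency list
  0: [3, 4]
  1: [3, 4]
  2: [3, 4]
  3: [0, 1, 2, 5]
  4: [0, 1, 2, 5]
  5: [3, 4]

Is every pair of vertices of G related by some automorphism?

Automorphisms preserve degree, but G has vertices of degree 2 and vertices of degree 4; no automorphism maps one to the other, so G is not vertex-transitive.

No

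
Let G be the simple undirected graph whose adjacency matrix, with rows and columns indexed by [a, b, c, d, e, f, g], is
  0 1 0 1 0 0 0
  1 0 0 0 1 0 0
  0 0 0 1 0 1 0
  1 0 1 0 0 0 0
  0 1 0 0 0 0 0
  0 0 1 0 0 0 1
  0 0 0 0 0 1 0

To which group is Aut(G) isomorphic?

The degree sequence is [2, 2, 2, 2, 1, 2, 1]; the two degree-1 vertices e and g are the ends of a path, so G = P_7. The only nontrivial automorphism of a path is the end-to-end reflection, so Aut(G) ≅ Z_2.

the cyclic group of order 2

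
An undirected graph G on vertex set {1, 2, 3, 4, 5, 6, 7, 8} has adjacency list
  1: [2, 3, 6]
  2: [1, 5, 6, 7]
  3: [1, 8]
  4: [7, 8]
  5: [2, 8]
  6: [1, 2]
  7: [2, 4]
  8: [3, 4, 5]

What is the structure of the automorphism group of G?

The degree sequence is [3, 4, 2, 2, 2, 2, 2, 3]. Checking the degree-preserving permutations of the vertex set shows that none except the identity preserves every edge, so Aut(G) is trivial.

the trivial group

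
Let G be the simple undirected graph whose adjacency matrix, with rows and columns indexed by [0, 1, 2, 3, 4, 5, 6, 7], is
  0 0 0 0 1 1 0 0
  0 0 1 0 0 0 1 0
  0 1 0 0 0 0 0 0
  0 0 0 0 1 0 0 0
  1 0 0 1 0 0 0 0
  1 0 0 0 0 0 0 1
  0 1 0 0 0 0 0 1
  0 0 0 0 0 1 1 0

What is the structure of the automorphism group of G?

The degree sequence is [2, 2, 1, 1, 2, 2, 2, 2]; the two degree-1 vertices 2 and 3 are the ends of a path, so G = P_8. The only nontrivial automorphism of a path is the end-to-end reflection, so Aut(G) ≅ Z_2.

Z_2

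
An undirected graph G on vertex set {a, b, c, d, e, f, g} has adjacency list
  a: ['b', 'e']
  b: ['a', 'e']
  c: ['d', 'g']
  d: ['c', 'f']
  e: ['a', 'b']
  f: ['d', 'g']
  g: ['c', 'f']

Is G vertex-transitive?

G has two connected components, {c, d, f, g} and {a, b, e}; each is 2-regular, so G = C_4 ⊔ C_3. The orbit of a under Aut(G) is {a, b, e}, which does not contain c, so G is not vertex-transitive.

No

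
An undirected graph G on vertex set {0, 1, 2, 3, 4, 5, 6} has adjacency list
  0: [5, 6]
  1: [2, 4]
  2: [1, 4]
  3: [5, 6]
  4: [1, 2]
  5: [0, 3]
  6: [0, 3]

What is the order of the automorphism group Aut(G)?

48

G has two connected components, {0, 3, 5, 6} and {1, 2, 4}; each is 2-regular, so G = C_4 ⊔ C_3. No automorphism exchanges components of different sizes, hence Aut(G) is the direct product D_3 × D_4, order 48.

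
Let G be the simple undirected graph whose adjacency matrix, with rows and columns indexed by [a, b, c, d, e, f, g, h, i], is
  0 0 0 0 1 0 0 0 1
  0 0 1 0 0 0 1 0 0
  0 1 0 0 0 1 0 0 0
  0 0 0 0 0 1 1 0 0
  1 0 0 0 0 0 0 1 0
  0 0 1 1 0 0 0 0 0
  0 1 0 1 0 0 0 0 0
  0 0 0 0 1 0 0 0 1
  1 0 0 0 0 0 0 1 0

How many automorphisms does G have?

80

G has two connected components, {b, c, d, f, g} and {a, e, h, i}; each is 2-regular, so G = C_5 ⊔ C_4. The components are non-isomorphic (different sizes), so Aut(G) = Aut(C_5) × Aut(C_4) = D_5 × D_4 of order 10·8 = 80.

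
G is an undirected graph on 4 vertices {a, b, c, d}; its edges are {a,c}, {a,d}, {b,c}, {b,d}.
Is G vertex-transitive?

Every vertex has degree 2 and the graph is connected, so G is the 4-cycle C_4. The automorphisms of the 4-cycle are exactly the symmetries of a regular 4-gon: the dihedral group D_4, |D_4| = 8. Under this action every vertex can be carried to every other, so G is vertex-transitive.

Yes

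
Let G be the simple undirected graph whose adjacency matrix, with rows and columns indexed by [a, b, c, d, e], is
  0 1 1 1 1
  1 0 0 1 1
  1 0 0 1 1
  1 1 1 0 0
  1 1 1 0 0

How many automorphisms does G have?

8

Vertex a is the unique vertex of degree 4; the remaining 4 vertices each have degree 3 and induce a cycle, so G is the wheel on 5 vertices with hub a. Every automorphism fixes the hub and acts on the rim 4-cycle, so Aut(G) ≅ Aut(C_4) = D_4 of order 8.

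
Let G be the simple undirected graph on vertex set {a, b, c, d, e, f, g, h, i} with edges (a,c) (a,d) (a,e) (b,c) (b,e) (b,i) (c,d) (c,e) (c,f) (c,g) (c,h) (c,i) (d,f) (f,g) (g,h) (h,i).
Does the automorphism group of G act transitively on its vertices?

Vertex c is the only vertex of degree 8, so every automorphism fixes it; G is not vertex-transitive.

No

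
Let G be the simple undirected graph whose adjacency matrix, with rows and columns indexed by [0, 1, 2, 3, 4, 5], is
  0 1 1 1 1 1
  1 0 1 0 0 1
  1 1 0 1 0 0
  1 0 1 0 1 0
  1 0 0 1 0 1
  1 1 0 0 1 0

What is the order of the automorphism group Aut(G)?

10

Vertex 0 is the unique vertex of degree 5; the remaining 5 vertices each have degree 3 and induce a cycle, so G is the wheel on 6 vertices with hub 0. Every automorphism fixes the hub and acts on the rim 5-cycle, so Aut(G) ≅ Aut(C_5) = D_5 of order 10.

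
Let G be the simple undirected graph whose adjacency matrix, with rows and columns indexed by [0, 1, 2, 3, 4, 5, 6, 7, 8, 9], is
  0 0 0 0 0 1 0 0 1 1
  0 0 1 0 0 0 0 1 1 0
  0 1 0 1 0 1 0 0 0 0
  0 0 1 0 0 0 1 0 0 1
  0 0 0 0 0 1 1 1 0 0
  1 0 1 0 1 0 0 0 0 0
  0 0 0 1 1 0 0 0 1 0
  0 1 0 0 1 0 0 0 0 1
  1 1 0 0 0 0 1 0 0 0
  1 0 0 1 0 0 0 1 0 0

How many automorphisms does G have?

120

G is 3-regular on 10 vertices with no triangles and no 4-cycles (girth 5): this is the Petersen graph. It is a classical fact that the Petersen graph has automorphism group S_5 (order 120), arising from its description as the Kneser graph K(5,2).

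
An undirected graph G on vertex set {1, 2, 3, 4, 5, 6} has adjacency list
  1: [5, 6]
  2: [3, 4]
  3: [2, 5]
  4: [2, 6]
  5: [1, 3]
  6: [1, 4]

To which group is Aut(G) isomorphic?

the dihedral group of order 12

Every vertex has degree 2 and the graph is connected, so G is the 6-cycle C_6. The automorphisms of the 6-cycle are exactly the symmetries of a regular 6-gon: the dihedral group D_6, |D_6| = 12.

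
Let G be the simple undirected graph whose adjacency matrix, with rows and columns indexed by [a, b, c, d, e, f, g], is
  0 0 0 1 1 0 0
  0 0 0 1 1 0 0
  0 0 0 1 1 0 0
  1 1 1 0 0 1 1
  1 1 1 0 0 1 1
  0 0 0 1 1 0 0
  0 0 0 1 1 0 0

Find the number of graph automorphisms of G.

The vertices split by degree into {d, e} (degree 5) and {a, b, c, f, g} (degree 2); every edge runs between the two parts, so G is the complete bipartite graph K_{2,5}. The parts have unequal sizes, so no automorphism swaps them; each part is permuted independently, giving S_5 × S_2 of order 5!·2! = 240.

240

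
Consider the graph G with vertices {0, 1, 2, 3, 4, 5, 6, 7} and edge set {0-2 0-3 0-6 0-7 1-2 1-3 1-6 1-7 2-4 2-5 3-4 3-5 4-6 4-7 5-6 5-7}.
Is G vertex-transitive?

Yes

G is 4-regular and bipartite with parts {2, 3, 6, 7} and {0, 1, 4, 5} (each part is independent and every cross-pair is an edge), so G = K_{4,4}. Aut(K_{4,4}) is the wreath product S_4 ≀ Z_2: permute within each part, then optionally swap the parts; |Aut| = 2·(4!)² = 1152. This group acts transitively on the 8 vertices.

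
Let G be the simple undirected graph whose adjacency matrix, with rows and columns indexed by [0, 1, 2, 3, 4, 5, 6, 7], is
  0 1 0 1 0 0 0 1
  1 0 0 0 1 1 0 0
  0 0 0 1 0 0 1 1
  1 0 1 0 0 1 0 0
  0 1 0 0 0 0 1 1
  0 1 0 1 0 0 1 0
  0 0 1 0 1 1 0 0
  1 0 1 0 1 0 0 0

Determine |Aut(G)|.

48

G is 3-regular and bipartite on 2^3 = 8 vertices with girth 4; it is the hypercube graph Q_3. Aut(Q_3) consists of the signed permutations of the 3 coordinate axes: 3! permutations times 2^3 sign flips, so |Aut| = 2^3·3! = 48.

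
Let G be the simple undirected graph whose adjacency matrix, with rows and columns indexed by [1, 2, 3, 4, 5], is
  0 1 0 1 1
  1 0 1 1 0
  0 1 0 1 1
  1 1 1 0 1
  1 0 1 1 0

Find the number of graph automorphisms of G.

8

Vertex 4 is the unique vertex of degree 4; the remaining 4 vertices each have degree 3 and induce a cycle, so G is the wheel on 5 vertices with hub 4. Every automorphism fixes the hub and acts on the rim 4-cycle, so Aut(G) ≅ Aut(C_4) = D_4 of order 8.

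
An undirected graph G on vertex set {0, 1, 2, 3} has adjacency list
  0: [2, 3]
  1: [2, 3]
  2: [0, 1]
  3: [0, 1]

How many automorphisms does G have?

G is 2-regular and bipartite on 2^2 = 4 vertices with girth 4; it is the hypercube graph Q_2. Aut(Q_2) consists of the signed permutations of the 2 coordinate axes: 2! permutations times 2^2 sign flips, so |Aut| = 2^2·2! = 8.

8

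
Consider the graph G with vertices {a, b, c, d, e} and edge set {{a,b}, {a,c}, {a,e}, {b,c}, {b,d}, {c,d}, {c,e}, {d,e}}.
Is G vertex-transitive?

No

Vertex c is the only vertex of degree 4, so every automorphism fixes it; G is not vertex-transitive.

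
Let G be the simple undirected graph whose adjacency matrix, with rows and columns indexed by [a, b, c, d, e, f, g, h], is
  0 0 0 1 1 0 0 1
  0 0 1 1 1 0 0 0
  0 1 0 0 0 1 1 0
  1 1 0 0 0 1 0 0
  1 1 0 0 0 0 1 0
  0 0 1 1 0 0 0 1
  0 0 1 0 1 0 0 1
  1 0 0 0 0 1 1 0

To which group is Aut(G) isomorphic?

G is 3-regular and bipartite on 2^3 = 8 vertices with girth 4; it is the hypercube graph Q_3. The symmetry group of the 3-cube is the hyperoctahedral group B_3 = Z_2 ≀ S_3, of order 2^3·3! = 48.

Z_2^3 ⋊ S_3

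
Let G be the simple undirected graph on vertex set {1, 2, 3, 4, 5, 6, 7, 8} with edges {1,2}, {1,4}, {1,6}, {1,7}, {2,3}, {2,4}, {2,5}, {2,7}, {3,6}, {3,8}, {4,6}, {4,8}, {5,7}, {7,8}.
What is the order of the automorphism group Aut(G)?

1

The degree sequence is [4, 5, 3, 4, 2, 3, 4, 3]. Checking the degree-preserving permutations of the vertex set shows that none except the identity preserves every edge, so Aut(G) is trivial.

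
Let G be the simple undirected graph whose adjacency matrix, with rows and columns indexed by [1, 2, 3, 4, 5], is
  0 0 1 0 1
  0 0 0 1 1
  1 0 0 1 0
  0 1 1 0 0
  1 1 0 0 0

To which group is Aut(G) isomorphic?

Every vertex has degree 2 and the graph is connected, so G is the 5-cycle C_5. C_5 has 5 rotations and 5 reflections, so Aut(C_5) ≅ D_5 of order 10.

the dihedral group of order 10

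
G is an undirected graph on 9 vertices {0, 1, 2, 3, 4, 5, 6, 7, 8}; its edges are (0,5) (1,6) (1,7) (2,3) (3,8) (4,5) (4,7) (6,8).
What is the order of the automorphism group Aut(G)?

2

The degree sequence is [1, 2, 1, 2, 2, 2, 2, 2, 2]; the two degree-1 vertices 0 and 2 are the ends of a path, so G = P_9. The only nontrivial automorphism of a path is the end-to-end reflection, so Aut(G) ≅ Z_2.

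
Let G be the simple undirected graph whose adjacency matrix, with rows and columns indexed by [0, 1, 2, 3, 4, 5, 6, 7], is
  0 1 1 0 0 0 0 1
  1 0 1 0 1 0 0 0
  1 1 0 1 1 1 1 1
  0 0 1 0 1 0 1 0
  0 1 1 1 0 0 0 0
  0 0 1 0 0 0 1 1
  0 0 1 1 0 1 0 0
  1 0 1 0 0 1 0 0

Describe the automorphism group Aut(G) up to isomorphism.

Vertex 2 is the unique vertex of degree 7; the remaining 7 vertices each have degree 3 and induce a cycle, so G is the wheel on 8 vertices with hub 2. With the hub fixed, the remaining symmetry is that of the rim cycle C_7, giving the dihedral group D_7.

D_7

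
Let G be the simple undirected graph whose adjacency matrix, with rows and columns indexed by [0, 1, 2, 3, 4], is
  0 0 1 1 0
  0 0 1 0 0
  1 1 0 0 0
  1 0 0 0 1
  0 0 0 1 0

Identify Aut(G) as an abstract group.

Z_2

The degree sequence is [2, 1, 2, 2, 1]; the two degree-1 vertices 1 and 4 are the ends of a path, so G = P_5. The only nontrivial automorphism of a path is the end-to-end reflection, so Aut(G) ≅ Z_2.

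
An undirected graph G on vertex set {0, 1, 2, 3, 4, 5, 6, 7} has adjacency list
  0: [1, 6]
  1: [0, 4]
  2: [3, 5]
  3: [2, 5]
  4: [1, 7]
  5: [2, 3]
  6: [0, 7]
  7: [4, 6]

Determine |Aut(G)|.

60

G has two connected components, {0, 1, 4, 6, 7} and {2, 3, 5}; each is 2-regular, so G = C_5 ⊔ C_3. The components are non-isomorphic (different sizes), so Aut(G) = Aut(C_5) × Aut(C_3) = D_5 × D_3 of order 10·6 = 60.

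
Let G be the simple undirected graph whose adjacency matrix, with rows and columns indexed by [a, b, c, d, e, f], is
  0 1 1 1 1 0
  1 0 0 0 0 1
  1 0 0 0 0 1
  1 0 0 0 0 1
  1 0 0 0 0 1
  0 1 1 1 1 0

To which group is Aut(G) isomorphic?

The vertices split by degree into {a, f} (degree 4) and {b, c, d, e} (degree 2); every edge runs between the two parts, so G is the complete bipartite graph K_{2,4}. The parts have unequal sizes, so no automorphism swaps them; each part is permuted independently, giving S_4 × S_2 of order 4!·2! = 48.

S_4 × S_2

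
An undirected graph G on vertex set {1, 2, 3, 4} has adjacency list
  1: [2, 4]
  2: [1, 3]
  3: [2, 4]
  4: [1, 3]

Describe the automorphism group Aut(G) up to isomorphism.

Every vertex has degree 2 and the graph is connected, so G is the 4-cycle C_4. C_4 has 4 rotations and 4 reflections, so Aut(C_4) ≅ D_4 of order 8.

D_4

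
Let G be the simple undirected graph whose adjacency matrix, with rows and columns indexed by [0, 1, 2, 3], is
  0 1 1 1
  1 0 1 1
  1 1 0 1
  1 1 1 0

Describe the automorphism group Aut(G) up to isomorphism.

Every vertex has degree 3, so G is the complete graph K_4. Any permutation of the 4 vertices preserves K_4, so Aut(K_4) = S_4 of order 4! = 24.

the symmetric group on 4 letters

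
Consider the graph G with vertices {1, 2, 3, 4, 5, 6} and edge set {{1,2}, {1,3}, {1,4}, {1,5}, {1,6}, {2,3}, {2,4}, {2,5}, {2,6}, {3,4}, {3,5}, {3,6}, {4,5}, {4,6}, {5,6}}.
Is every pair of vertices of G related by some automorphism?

All 6 vertices are pairwise adjacent: G = K_6. Any permutation of the 6 vertices preserves K_6, so Aut(K_6) = S_6 of order 6! = 720. Under this action every vertex can be carried to every other, so G is vertex-transitive.

Yes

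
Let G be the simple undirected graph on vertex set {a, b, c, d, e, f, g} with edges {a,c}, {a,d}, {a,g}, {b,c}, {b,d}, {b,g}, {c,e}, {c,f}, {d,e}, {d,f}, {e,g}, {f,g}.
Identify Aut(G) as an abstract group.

The vertices split by degree into {c, d, g} (degree 4) and {a, b, e, f} (degree 3); every edge runs between the two parts, so G is the complete bipartite graph K_{3,4}. The parts have unequal sizes, so no automorphism swaps them; each part is permuted independently, giving S_3 × S_4 of order 3!·4! = 144.

S_3 × S_4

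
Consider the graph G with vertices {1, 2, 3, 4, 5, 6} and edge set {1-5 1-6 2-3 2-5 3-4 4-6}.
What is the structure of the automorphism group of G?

G is 2-regular and connected on 6 vertices, i.e. the cycle C_6. The automorphisms of the 6-cycle are exactly the symmetries of a regular 6-gon: the dihedral group D_6, |D_6| = 12.

the dihedral group of order 12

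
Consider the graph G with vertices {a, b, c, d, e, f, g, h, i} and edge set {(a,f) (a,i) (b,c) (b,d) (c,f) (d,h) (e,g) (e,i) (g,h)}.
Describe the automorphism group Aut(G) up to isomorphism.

the dihedral group of order 18

G is 2-regular and connected on 9 vertices, i.e. the cycle C_9. C_9 has 9 rotations and 9 reflections, so Aut(C_9) ≅ D_9 of order 18.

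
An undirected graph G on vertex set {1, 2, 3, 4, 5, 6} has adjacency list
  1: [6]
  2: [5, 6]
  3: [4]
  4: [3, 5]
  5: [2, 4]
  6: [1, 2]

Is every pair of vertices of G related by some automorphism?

No

Automorphisms preserve degree, but G has vertices of degree 1 and vertices of degree 2; no automorphism maps one to the other, so G is not vertex-transitive.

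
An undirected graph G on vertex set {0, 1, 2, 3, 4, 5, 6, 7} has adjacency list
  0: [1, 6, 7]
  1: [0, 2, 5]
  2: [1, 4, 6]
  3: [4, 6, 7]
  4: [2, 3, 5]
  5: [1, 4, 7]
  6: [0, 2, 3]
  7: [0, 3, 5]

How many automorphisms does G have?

48

G is 3-regular and bipartite on 2^3 = 8 vertices with girth 4; it is the hypercube graph Q_3. The symmetry group of the 3-cube is the hyperoctahedral group B_3 = Z_2 ≀ S_3, of order 2^3·3! = 48.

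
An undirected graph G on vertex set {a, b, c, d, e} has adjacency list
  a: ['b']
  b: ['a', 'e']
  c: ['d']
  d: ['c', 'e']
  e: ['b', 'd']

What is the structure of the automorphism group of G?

The degree sequence is [1, 2, 1, 2, 2]; the two degree-1 vertices a and c are the ends of a path, so G = P_5. A path has exactly one nontrivial symmetry — reversal — giving Aut(G) of order 2.

Z_2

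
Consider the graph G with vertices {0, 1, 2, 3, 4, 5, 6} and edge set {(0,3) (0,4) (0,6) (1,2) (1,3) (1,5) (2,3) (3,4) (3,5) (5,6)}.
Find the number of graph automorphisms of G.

1

The degree sequence is [3, 3, 2, 5, 2, 3, 2]. Checking the degree-preserving permutations of the vertex set shows that none except the identity preserves every edge, so Aut(G) is trivial.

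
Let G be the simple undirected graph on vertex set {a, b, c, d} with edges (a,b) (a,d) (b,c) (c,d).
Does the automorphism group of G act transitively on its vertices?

G is 2-regular and bipartite on 2^2 = 4 vertices with girth 4; it is the hypercube graph Q_2. Aut(Q_2) consists of the signed permutations of the 2 coordinate axes: 2! permutations times 2^2 sign flips, so |Aut| = 2^2·2! = 8. Under this action every vertex can be carried to every other, so G is vertex-transitive.

Yes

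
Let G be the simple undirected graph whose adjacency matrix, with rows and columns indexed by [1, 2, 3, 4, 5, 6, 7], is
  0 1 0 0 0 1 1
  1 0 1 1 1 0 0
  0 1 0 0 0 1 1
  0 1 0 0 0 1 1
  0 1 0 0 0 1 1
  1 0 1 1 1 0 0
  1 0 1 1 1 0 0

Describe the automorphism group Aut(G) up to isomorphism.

The vertices split by degree into {2, 6, 7} (degree 4) and {1, 3, 4, 5} (degree 3); every edge runs between the two parts, so G is the complete bipartite graph K_{3,4}. The parts have unequal sizes, so no automorphism swaps them; each part is permuted independently, giving S_4 × S_3 of order 4!·3! = 144.

S_4 × S_3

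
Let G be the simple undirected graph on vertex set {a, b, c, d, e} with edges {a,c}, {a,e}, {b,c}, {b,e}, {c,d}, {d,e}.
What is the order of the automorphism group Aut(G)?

12

The vertices split by degree into {c, e} (degree 3) and {a, b, d} (degree 2); every edge runs between the two parts, so G is the complete bipartite graph K_{2,3}. The parts have unequal sizes, so no automorphism swaps them; each part is permuted independently, giving S_3 × S_2 of order 3!·2! = 12.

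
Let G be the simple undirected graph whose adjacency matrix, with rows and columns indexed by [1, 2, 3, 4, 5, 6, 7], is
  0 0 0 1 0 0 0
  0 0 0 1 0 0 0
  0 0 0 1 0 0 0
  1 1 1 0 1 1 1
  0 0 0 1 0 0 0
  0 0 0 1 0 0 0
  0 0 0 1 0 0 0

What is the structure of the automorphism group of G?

Vertex 4 has degree 6 and every other vertex has degree 1, so G is the star K_{1,6} with centre 4. Any automorphism fixes the centre and permutes the 6 leaves freely, so Aut(G) ≅ S_6 of order 6! = 720.

the symmetric group on 6 letters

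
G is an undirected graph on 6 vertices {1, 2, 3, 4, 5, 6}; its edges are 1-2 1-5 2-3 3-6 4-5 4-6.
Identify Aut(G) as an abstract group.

the dihedral group of order 12

G is 2-regular and connected on 6 vertices, i.e. the cycle C_6. C_6 has 6 rotations and 6 reflections, so Aut(C_6) ≅ D_6 of order 12.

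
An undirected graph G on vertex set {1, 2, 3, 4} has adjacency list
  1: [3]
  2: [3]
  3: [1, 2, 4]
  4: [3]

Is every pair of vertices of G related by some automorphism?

No

Vertex 3 is the only vertex of degree 3, so every automorphism fixes it; G is not vertex-transitive.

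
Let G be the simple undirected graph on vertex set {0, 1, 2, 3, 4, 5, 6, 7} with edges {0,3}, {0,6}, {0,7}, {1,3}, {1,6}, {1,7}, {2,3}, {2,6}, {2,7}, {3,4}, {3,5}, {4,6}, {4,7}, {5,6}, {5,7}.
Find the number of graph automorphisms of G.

The vertices split by degree into {3, 6, 7} (degree 5) and {0, 1, 2, 4, 5} (degree 3); every edge runs between the two parts, so G is the complete bipartite graph K_{3,5}. Automorphisms preserve the bipartition setwise (since the parts differ in size) and act as S_3 × S_5 within it; |Aut| = 720.

720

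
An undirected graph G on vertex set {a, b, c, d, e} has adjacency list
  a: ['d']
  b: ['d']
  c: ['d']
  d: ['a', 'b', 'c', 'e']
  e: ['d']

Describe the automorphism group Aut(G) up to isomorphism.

S_4

Vertex d has degree 4 and every other vertex has degree 1, so G is the star K_{1,4} with centre d. Any automorphism fixes the centre and permutes the 4 leaves freely, so Aut(G) ≅ S_4 of order 4! = 24.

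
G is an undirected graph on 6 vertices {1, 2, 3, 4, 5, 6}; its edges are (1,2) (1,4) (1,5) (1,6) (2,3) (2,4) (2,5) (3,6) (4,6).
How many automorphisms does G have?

Degrees alone do not determine every vertex (e.g. 1 and 2 both have degree 4), but their neighbour-degree multisets differ: N(1) has degrees [2, 3, 3, 4] while N(2) has degrees [2, 2, 3, 4]. Repeating this refinement separates all vertices, so the only automorphism is the identity.

1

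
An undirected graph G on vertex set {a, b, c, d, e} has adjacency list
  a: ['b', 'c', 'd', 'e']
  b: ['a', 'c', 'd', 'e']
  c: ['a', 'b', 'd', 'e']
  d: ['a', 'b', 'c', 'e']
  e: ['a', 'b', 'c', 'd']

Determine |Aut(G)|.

120

All 5 vertices are pairwise adjacent: G = K_5. Any permutation of the 5 vertices preserves K_5, so Aut(K_5) = S_5 of order 5! = 120.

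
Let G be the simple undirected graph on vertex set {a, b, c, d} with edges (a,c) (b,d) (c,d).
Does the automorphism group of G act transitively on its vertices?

No

Automorphisms preserve degree, but G has vertices of degree 1 and vertices of degree 2; no automorphism maps one to the other, so G is not vertex-transitive.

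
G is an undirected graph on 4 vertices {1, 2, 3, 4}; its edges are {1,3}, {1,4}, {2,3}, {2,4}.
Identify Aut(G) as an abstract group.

the hyperoctahedral group B_2

G is 2-regular and bipartite on 2^2 = 4 vertices with girth 4; it is the hypercube graph Q_2. Aut(Q_2) consists of the signed permutations of the 2 coordinate axes: 2! permutations times 2^2 sign flips, so |Aut| = 2^2·2! = 8.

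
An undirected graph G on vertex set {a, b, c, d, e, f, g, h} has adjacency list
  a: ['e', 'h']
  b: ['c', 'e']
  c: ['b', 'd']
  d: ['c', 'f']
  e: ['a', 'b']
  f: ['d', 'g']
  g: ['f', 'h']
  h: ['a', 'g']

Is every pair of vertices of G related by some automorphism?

G is 2-regular and connected on 8 vertices, i.e. the cycle C_8. The automorphisms of the 8-cycle are exactly the symmetries of a regular 8-gon: the dihedral group D_8, |D_8| = 16. This group acts transitively on the 8 vertices.

Yes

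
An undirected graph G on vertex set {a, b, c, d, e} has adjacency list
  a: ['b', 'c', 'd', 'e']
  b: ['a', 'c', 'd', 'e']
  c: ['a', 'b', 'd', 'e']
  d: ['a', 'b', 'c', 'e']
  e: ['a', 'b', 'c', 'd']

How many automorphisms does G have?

Every vertex has degree 4, so G is the complete graph K_5. Any permutation of the 5 vertices preserves K_5, so Aut(K_5) = S_5 of order 5! = 120.

120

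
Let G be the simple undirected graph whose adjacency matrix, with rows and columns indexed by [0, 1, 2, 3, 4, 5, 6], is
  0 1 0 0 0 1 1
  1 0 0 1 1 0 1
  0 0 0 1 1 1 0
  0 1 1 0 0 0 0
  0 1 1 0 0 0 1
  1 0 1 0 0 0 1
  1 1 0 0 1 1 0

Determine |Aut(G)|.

The degree sequence is [3, 4, 3, 2, 3, 3, 4]. Checking the degree-preserving permutations of the vertex set shows that none except the identity preserves every edge, so Aut(G) is trivial.

1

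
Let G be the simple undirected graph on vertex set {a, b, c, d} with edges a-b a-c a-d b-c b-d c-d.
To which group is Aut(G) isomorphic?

All 4 vertices are pairwise adjacent: G = K_4. Every bijection on the vertex set is an automorphism of K_4; hence Aut(K_4) ≅ S_4, order 24.

S_4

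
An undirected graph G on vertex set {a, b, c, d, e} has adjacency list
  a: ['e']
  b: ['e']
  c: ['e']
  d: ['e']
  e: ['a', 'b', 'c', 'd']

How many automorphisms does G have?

24

Vertex e has degree 4 and every other vertex has degree 1, so G is the star K_{1,4} with centre e. Any automorphism fixes the centre and permutes the 4 leaves freely, so Aut(G) ≅ S_4 of order 4! = 24.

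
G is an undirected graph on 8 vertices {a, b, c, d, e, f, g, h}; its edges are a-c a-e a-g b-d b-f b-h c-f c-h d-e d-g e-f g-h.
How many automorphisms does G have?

G is 3-regular and bipartite on 2^3 = 8 vertices with girth 4; it is the hypercube graph Q_3. The symmetry group of the 3-cube is the hyperoctahedral group B_3 = Z_2 ≀ S_3, of order 2^3·3! = 48.

48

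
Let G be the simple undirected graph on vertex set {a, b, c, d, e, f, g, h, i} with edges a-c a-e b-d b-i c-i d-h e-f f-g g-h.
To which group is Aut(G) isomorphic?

the dihedral group of order 18

Every vertex has degree 2 and the graph is connected, so G is the 9-cycle C_9. C_9 has 9 rotations and 9 reflections, so Aut(C_9) ≅ D_9 of order 18.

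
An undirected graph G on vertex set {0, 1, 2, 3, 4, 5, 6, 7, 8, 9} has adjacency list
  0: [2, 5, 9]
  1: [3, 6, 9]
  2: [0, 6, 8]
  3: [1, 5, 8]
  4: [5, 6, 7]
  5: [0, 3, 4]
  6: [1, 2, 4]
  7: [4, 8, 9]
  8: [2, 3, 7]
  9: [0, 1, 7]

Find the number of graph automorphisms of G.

120

G is 3-regular on 10 vertices with no triangles and no 4-cycles (girth 5): this is the Petersen graph. Viewing the Petersen graph as the Kneser graph K(5,2) — vertices are 2-subsets of {1,…,5}, edges join disjoint pairs — its automorphisms are exactly the permutations of the 5-element set, so Aut ≅ S_5 of order 120.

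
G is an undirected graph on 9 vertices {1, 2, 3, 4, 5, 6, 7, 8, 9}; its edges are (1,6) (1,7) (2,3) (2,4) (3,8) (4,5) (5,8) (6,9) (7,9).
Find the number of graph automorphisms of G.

G has two connected components, {2, 3, 4, 5, 8} and {1, 6, 7, 9}; each is 2-regular, so G = C_5 ⊔ C_4. No automorphism exchanges components of different sizes, hence Aut(G) is the direct product D_5 × D_4, order 80.

80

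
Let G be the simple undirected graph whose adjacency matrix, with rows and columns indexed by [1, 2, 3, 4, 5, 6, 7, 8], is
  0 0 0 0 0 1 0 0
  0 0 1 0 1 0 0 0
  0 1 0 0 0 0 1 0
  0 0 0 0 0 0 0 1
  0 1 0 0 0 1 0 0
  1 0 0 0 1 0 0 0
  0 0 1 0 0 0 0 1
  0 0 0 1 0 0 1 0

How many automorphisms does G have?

The degree sequence is [1, 2, 2, 1, 2, 2, 2, 2]; the two degree-1 vertices 1 and 4 are the ends of a path, so G = P_8. The only nontrivial automorphism of a path is the end-to-end reflection, so Aut(G) ≅ Z_2.

2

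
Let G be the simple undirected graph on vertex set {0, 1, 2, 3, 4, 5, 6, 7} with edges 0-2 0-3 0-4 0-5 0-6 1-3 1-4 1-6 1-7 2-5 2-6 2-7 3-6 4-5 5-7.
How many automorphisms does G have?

1

The degree sequence is [5, 4, 4, 3, 3, 4, 4, 3]. Checking the degree-preserving permutations of the vertex set shows that none except the identity preserves every edge, so Aut(G) is trivial.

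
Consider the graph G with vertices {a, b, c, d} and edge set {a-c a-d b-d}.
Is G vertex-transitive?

Automorphisms preserve degree, but G has vertices of degree 1 and vertices of degree 2; no automorphism maps one to the other, so G is not vertex-transitive.

No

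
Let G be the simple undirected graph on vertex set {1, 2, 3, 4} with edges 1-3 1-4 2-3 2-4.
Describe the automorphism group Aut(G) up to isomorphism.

(S_2 × S_2) ⋊ Z_2

G is 2-regular and bipartite with parts {1, 2} and {3, 4} (each part is independent and every cross-pair is an edge), so G = K_{2,2}. Each part can be permuted independently (S_2 × S_2) and the two equal-size parts can also be swapped, giving (S_2 × S_2) ⋊ Z_2 of order 2·(2!)² = 8.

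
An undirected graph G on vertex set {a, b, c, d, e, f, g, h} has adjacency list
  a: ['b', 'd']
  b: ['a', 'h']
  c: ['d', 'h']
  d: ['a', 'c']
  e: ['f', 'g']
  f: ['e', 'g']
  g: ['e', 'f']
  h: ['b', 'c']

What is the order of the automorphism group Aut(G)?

G has two connected components, {a, b, c, d, h} and {e, f, g}; each is 2-regular, so G = C_5 ⊔ C_3. No automorphism exchanges components of different sizes, hence Aut(G) is the direct product D_3 × D_5, order 60.

60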